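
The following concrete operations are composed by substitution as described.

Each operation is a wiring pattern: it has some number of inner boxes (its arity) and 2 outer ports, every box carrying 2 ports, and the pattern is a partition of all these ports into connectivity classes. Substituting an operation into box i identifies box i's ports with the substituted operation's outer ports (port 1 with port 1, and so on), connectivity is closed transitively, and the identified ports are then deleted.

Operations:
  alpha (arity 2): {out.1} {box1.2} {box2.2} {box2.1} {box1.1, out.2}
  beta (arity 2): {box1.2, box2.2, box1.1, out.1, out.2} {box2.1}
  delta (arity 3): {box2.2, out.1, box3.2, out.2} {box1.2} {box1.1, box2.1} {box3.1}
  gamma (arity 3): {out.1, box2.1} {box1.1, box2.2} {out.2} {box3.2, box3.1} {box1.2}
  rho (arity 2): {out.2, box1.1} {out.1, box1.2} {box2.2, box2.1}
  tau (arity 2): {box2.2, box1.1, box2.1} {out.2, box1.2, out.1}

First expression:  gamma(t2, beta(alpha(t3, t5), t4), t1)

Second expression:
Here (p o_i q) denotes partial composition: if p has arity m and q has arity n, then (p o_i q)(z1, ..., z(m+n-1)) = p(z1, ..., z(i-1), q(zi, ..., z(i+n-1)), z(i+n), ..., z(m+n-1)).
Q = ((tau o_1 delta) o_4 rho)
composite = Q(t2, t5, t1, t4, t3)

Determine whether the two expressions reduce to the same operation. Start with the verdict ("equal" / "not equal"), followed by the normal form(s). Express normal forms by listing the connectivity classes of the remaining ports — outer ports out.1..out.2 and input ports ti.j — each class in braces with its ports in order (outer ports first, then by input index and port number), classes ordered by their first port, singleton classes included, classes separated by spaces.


not equal: they reduce to {out.1, t2.1, t3.1, t4.2} {out.2} {t1.1, t1.2} {t2.2} {t3.2} {t4.1} {t5.1} {t5.2} and {out.1, out.2, t1.2, t4.1, t4.2, t5.2} {t1.1} {t2.1, t5.1} {t2.2} {t3.1, t3.2}


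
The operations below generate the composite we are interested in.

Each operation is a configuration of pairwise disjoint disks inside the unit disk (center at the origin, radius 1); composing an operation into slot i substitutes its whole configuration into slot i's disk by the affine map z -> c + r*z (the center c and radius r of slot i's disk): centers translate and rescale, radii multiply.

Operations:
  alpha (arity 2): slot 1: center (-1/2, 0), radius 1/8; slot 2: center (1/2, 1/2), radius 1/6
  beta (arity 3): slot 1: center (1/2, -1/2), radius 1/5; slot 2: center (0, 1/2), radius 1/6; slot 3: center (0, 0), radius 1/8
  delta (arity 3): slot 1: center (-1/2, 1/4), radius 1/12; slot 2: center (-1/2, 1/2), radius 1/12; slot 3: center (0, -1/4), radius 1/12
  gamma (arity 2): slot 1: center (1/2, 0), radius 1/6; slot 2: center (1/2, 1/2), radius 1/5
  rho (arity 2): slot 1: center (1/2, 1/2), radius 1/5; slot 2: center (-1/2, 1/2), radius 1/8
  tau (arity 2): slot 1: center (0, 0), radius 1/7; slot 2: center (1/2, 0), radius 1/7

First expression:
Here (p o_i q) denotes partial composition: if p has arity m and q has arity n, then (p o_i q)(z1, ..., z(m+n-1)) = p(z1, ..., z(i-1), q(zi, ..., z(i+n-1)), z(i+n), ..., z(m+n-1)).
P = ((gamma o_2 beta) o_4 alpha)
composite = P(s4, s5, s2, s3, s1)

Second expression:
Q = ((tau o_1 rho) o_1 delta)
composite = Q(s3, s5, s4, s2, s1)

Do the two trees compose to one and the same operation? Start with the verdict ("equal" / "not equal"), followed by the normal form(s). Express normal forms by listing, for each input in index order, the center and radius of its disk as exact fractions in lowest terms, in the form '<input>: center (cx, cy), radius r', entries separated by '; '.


not equal — first s1: center (41/80, 41/80), radius 1/240; s2: center (1/2, 3/5), radius 1/30; s3: center (39/80, 1/2), radius 1/320; s4: center (1/2, 0), radius 1/6; s5: center (3/5, 2/5), radius 1/25, second s1: center (1/2, 0), radius 1/7; s2: center (-1/14, 1/14), radius 1/56; s3: center (2/35, 11/140), radius 1/420; s4: center (1/14, 9/140), radius 1/420; s5: center (2/35, 3/35), radius 1/420

In normal form, the first expression is s1: center (41/80, 41/80), radius 1/240; s2: center (1/2, 3/5), radius 1/30; s3: center (39/80, 1/2), radius 1/320; s4: center (1/2, 0), radius 1/6; s5: center (3/5, 2/5), radius 1/25
In normal form, the second expression is s1: center (1/2, 0), radius 1/7; s2: center (-1/14, 1/14), radius 1/56; s3: center (2/35, 11/140), radius 1/420; s4: center (1/14, 9/140), radius 1/420; s5: center (2/35, 3/35), radius 1/420
The forms do not match — not equal.


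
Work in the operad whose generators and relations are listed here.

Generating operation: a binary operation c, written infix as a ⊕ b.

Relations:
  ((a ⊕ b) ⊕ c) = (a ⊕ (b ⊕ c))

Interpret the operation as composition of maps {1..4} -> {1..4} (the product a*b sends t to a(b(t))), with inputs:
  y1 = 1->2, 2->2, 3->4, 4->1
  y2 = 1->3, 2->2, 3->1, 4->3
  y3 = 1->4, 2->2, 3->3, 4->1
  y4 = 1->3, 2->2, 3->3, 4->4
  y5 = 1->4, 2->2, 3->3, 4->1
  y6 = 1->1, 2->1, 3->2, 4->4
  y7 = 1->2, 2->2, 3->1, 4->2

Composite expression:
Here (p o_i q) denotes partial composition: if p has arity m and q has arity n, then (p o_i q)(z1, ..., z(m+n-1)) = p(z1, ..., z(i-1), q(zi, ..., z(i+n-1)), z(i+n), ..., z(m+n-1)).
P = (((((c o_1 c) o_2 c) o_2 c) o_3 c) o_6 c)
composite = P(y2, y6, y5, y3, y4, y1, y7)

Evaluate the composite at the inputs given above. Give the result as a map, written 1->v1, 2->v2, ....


1->3, 2->3, 3->3, 4->3


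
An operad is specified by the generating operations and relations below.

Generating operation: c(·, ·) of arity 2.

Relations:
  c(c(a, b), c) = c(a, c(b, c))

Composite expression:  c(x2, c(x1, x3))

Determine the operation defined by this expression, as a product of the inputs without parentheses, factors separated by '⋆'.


Every regrouping of c is equal, so read the x-inputs in written order.
c(x1, x3) linearizes to x1 ⋆ x3
c(x2, c(x1, x3)) linearizes to x2 ⋆ x1 ⋆ x3

x2 ⋆ x1 ⋆ x3


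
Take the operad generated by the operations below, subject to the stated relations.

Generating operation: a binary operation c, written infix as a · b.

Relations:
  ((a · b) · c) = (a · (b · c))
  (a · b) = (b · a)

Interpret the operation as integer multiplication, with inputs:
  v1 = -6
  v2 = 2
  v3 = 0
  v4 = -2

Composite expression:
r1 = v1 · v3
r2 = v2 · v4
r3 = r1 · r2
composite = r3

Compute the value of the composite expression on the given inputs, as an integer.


0

(v1 · v3) = 0
(v2 · v4) = -4
((v1 · v3) · (v2 · v4)) = 0


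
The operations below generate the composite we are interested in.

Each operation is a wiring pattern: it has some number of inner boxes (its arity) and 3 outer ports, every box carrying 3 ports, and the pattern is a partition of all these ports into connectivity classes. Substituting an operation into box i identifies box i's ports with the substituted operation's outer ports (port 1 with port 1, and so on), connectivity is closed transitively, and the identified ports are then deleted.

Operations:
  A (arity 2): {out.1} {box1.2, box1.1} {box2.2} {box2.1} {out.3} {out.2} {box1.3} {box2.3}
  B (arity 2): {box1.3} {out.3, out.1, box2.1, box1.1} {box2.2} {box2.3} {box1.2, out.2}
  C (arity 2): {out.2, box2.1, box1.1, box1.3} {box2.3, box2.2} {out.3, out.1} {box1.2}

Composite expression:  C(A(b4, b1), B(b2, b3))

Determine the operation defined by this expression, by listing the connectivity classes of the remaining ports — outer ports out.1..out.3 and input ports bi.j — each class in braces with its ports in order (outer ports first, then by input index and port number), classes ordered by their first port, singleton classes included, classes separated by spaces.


{out.1, out.3} {out.2, b2.1, b2.2, b3.1} {b1.1} {b1.2} {b1.3} {b2.3} {b3.2} {b3.3} {b4.1, b4.2} {b4.3}

Two ports join when wires chain via C-identified ports.
composing A on (b4, b1), with out.j its own outer ports: {out.1} {out.2} {out.3} {b1.1} {b1.2} {b1.3} {b4.1, b4.2} {b4.3}
composing B on (b2, b3), with out.j its own outer ports: {out.1, out.3, b2.1, b3.1} {out.2, b2.2} {b2.3} {b3.2} {b3.3}
composing C on (b4, b1, b2, b3), with out.j its own outer ports: {out.1, out.3} {out.2, b2.1, b2.2, b3.1} {b1.1} {b1.2} {b1.3} {b2.3} {b3.2} {b3.3} {b4.1, b4.2} {b4.3}


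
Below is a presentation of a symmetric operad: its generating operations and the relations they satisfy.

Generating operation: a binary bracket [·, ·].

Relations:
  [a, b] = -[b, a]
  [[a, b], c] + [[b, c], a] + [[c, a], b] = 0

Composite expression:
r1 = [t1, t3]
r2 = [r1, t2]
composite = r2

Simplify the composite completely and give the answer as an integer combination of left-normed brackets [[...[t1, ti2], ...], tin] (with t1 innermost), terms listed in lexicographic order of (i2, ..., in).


[[t1, t3], t2]


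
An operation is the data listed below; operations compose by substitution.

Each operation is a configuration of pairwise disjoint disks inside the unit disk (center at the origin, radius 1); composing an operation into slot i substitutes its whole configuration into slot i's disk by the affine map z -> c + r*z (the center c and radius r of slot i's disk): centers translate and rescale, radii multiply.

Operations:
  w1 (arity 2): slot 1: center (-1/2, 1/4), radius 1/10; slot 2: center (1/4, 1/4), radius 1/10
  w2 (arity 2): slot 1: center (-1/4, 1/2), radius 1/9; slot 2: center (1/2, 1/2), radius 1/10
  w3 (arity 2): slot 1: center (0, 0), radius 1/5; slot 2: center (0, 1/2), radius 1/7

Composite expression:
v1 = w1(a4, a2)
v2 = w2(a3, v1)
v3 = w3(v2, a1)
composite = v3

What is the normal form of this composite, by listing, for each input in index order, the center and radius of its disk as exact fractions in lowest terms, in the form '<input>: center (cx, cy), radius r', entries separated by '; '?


Follow each a-input down from w3: c' goes to c + r*c', radius to r*r'.
a3: after 2 affine steps, its disk has center (-1/20, 1/10), radius 1/45
a4: after 3 affine steps, its disk has center (9/100, 21/200), radius 1/500
a2: after 3 affine steps, its disk has center (21/200, 21/200), radius 1/500
a1: after 1 affine step, its disk has center (0, 1/2), radius 1/7

a1: center (0, 1/2), radius 1/7; a2: center (21/200, 21/200), radius 1/500; a3: center (-1/20, 1/10), radius 1/45; a4: center (9/100, 21/200), radius 1/500


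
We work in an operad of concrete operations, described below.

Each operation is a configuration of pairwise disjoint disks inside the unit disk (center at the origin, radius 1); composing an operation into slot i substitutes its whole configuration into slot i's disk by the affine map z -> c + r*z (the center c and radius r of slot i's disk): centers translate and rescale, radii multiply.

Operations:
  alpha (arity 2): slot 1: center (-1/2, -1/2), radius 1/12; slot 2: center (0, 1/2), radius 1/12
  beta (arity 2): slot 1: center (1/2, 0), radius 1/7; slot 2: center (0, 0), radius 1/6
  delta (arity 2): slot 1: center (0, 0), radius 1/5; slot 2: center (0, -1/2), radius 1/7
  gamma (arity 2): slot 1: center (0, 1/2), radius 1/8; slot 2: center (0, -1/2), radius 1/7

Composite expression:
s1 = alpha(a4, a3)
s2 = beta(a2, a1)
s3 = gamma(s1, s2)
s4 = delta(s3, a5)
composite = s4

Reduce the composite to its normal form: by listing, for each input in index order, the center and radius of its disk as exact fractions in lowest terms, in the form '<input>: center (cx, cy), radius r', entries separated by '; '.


Only the slot chain above each a matters under delta; compose those maps.
a4 passes through 3 substitutions, ending at center (-1/80, 7/80), radius 1/480
a3 passes through 3 substitutions, ending at center (0, 9/80), radius 1/480
a2 passes through 3 substitutions, ending at center (1/70, -1/10), radius 1/245
a1 passes through 3 substitutions, ending at center (0, -1/10), radius 1/210
a5 passes through 1 substitution, ending at center (0, -1/2), radius 1/7

a1: center (0, -1/10), radius 1/210; a2: center (1/70, -1/10), radius 1/245; a3: center (0, 9/80), radius 1/480; a4: center (-1/80, 7/80), radius 1/480; a5: center (0, -1/2), radius 1/7


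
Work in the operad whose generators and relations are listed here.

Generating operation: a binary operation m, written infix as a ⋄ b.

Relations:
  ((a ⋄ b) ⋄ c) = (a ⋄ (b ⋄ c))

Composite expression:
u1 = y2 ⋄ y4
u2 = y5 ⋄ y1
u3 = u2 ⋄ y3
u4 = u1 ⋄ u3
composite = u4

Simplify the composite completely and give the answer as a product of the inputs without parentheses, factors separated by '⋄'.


y2 ⋄ y4 ⋄ y5 ⋄ y1 ⋄ y3

The m-tree's shape is irrelevant; the y-reading-order decides.
(y2 ⋄ y4) unparenthesizes to y2 ⋄ y4
(y5 ⋄ y1) unparenthesizes to y5 ⋄ y1
((y5 ⋄ y1) ⋄ y3) unparenthesizes to y5 ⋄ y1 ⋄ y3
((y2 ⋄ y4) ⋄ ((y5 ⋄ y1) ⋄ y3)) unparenthesizes to y2 ⋄ y4 ⋄ y5 ⋄ y1 ⋄ y3


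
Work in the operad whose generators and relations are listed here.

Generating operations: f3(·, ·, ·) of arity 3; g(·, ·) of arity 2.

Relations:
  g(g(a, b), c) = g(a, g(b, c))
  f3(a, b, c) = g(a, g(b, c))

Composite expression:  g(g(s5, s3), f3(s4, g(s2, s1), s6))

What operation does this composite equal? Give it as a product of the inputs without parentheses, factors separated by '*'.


Key point: g is associative — brackets drop, the s-order remains.
g(s5, s3) collapses to s5 * s3
g(s2, s1) collapses to s2 * s1
f3(s4, g(s2, s1), s6) collapses to s4 * s2 * s1 * s6
g(g(s5, s3), f3(s4, g(s2, s1), s6)) collapses to s5 * s3 * s4 * s2 * s1 * s6

s5 * s3 * s4 * s2 * s1 * s6


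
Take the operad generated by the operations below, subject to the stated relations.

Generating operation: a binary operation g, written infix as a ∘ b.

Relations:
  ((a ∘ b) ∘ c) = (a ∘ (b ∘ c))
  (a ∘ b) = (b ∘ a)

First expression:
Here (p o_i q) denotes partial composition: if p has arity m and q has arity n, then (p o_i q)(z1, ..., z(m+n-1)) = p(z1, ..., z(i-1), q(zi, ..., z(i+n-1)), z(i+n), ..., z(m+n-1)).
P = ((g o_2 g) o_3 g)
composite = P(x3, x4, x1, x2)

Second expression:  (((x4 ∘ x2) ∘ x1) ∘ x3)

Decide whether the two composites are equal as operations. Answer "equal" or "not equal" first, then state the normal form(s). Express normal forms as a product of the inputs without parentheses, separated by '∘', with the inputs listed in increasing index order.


In normal form, the first expression is x1 ∘ x2 ∘ x3 ∘ x4
In normal form, the second expression is x1 ∘ x2 ∘ x3 ∘ x4
The normal forms match — equal.

equal: each reduces to x1 ∘ x2 ∘ x3 ∘ x4


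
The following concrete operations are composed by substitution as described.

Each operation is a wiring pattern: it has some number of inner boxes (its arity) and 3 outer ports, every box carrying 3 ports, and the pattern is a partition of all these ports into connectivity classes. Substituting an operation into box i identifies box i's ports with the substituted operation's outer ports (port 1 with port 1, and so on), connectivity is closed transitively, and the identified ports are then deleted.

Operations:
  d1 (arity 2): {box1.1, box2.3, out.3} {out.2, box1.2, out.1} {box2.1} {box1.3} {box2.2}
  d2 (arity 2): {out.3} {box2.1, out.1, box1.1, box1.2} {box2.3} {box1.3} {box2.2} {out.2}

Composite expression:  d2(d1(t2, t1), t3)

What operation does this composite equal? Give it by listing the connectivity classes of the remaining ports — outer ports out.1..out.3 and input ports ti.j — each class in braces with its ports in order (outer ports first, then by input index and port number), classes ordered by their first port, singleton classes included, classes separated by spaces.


After gluing at d2, chains via deleted ports link the t-ports.
d1 over (t2, t1) gives {out.1, out.2, t2.2} {out.3, t1.3, t2.1} {t1.1} {t1.2} {t2.3}, out.j being that stage's outer ports
d2 over (t2, t1, t3) gives {out.1, t2.2, t3.1} {out.2} {out.3} {t1.1} {t1.2} {t1.3, t2.1} {t2.3} {t3.2} {t3.3}, out.j being that stage's outer ports

{out.1, t2.2, t3.1} {out.2} {out.3} {t1.1} {t1.2} {t1.3, t2.1} {t2.3} {t3.2} {t3.3}


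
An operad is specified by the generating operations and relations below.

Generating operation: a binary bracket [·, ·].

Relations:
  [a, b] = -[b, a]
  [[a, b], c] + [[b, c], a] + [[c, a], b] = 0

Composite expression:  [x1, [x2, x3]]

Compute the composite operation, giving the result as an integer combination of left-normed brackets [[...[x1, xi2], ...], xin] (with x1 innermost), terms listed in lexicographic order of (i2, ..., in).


[[x1, x2], x3] - [[x1, x3], x2]

In the tensor algebra, words opening x1 carry the x1-anchored form.
Composite bracket: [x1, [x2, x3]]
Under [a, b] = ab - ba we get 4 signed associative words (2^2 = 4).
Only words starting with x1 matter:
  x1x2x3 appears with sign +1, giving the term +[[x1, x2], x3]
  x1x3x2 appears with sign -1, giving the term -[[x1, x3], x2]


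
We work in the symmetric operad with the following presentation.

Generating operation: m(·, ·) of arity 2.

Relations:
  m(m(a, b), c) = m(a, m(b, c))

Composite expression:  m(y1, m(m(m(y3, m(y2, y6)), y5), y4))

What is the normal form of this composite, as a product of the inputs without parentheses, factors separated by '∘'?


All parenthesizations of m agree; list the y-inputs left to right.
m(y2, y6) linearizes to y2 ∘ y6
m(y3, m(y2, y6)) linearizes to y3 ∘ y2 ∘ y6
m(m(y3, m(y2, y6)), y5) linearizes to y3 ∘ y2 ∘ y6 ∘ y5
m(m(m(y3, m(y2, y6)), y5), y4) linearizes to y3 ∘ y2 ∘ y6 ∘ y5 ∘ y4
m(y1, m(m(m(y3, m(y2, y6)), y5), y4)) linearizes to y1 ∘ y3 ∘ y2 ∘ y6 ∘ y5 ∘ y4

y1 ∘ y3 ∘ y2 ∘ y6 ∘ y5 ∘ y4


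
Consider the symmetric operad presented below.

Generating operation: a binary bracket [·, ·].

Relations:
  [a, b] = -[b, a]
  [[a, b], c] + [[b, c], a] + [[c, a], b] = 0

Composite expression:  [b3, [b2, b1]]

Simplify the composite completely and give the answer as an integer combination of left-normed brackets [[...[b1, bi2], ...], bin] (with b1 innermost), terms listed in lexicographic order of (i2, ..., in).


Skip Jacobi rewriting: expand, keep b1-initial words, read off terms.
Composite bracket: [b3, [b2, b1]]
The bracket unfolds into 4 signed words via [a, b] = ab - ba (2^2 = 4).
Coefficients come from the b1-initial words:
  sign of b1b2b3 is +1, so it contributes +[[b1, b2], b3]

[[b1, b2], b3]


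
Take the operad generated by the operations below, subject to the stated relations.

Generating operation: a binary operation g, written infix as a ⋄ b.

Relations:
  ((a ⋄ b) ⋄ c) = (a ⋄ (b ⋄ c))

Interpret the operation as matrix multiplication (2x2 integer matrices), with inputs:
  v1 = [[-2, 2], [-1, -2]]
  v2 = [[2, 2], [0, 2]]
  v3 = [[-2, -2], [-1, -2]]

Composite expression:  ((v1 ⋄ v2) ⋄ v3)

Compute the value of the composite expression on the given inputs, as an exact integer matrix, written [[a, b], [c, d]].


[[8, 8], [10, 16]]


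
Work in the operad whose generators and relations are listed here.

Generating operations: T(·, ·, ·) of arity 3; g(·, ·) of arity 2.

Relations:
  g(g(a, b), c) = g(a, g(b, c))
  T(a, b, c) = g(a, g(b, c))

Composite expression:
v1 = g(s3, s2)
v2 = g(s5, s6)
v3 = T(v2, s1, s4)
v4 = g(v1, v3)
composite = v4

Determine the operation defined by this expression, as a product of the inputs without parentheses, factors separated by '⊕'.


s3 ⊕ s2 ⊕ s5 ⊕ s6 ⊕ s1 ⊕ s4


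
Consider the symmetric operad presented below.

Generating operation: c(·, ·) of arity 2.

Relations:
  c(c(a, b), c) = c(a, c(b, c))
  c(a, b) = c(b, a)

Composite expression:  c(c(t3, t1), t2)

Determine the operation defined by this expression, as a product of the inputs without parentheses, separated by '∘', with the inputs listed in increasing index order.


With c associative and commutative, the t-input set is all that matters.
c(t3, t1) unparenthesizes to t3 ∘ t1
c(c(t3, t1), t2) unparenthesizes to t3 ∘ t1 ∘ t2
putting the inputs in ascending order: t1 ∘ t2 ∘ t3

t1 ∘ t2 ∘ t3


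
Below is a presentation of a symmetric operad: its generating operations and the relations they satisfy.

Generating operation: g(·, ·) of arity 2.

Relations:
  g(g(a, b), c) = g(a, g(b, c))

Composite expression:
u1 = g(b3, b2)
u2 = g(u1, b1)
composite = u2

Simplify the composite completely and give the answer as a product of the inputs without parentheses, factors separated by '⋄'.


b3 ⋄ b2 ⋄ b1


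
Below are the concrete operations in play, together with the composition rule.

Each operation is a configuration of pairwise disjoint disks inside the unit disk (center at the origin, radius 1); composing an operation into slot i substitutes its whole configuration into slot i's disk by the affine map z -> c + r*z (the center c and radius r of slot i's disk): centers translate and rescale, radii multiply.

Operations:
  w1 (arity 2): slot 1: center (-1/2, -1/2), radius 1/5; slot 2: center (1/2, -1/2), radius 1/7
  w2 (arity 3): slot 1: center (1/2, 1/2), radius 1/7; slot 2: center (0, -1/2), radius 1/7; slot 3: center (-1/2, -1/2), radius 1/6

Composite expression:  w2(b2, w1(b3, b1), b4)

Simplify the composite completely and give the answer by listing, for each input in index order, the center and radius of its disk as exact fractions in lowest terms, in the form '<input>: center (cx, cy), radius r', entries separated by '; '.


Affine substitution under w2: radii multiply and b-centers shift.
for b2, the 1-step affine chain lands on center (1/2, 1/2), radius 1/7
for b3, the 2-step affine chain lands on center (-1/14, -4/7), radius 1/35
for b1, the 2-step affine chain lands on center (1/14, -4/7), radius 1/49
for b4, the 1-step affine chain lands on center (-1/2, -1/2), radius 1/6

b1: center (1/14, -4/7), radius 1/49; b2: center (1/2, 1/2), radius 1/7; b3: center (-1/14, -4/7), radius 1/35; b4: center (-1/2, -1/2), radius 1/6


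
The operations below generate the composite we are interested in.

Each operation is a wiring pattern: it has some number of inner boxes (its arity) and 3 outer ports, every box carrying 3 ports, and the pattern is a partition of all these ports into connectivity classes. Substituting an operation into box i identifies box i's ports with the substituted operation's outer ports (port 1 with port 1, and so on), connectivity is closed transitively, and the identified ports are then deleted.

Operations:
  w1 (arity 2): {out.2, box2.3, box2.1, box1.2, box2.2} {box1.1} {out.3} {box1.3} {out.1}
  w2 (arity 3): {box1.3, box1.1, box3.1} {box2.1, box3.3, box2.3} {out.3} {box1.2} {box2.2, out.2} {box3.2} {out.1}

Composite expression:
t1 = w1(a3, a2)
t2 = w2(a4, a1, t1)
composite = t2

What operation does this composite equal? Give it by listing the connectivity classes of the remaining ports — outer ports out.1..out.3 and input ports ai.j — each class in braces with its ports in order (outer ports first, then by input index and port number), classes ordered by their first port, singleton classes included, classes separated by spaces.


{out.1} {out.2, a1.2} {out.3} {a1.1, a1.3} {a2.1, a2.2, a2.3, a3.2} {a3.1} {a3.3} {a4.1, a4.3} {a4.2}

Two ports join when wires chain via w2-identified ports.
w1 over (a3, a2) gives {out.1} {out.2, a2.1, a2.2, a2.3, a3.2} {out.3} {a3.1} {a3.3}, out.j being that stage's outer ports
w2 over (a4, a1, a3, a2) gives {out.1} {out.2, a1.2} {out.3} {a1.1, a1.3} {a2.1, a2.2, a2.3, a3.2} {a3.1} {a3.3} {a4.1, a4.3} {a4.2}, out.j being that stage's outer ports


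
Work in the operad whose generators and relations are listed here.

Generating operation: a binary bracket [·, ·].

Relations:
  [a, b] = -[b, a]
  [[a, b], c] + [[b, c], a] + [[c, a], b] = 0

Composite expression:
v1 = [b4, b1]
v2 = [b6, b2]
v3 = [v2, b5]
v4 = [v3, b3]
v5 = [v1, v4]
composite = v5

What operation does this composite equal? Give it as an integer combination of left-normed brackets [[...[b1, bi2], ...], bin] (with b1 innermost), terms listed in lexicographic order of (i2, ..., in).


Left-normed coefficients sit on the b1-initial expansion words.
Composite bracket: [[b4, b1], [[[b6, b2], b5], b3]]
Applying ab - ba throughout gives 32 signed words (2^5 = 32).
Coefficients come from the b1-initial words:
  word b1b4b2b6b5b3 has sign +1, contributing +[[[[[b1, b4], b2], b6], b5], b3]
  word b1b4b3b2b6b5 has sign -1, contributing -[[[[[b1, b4], b3], b2], b6], b5]
  word b1b4b3b5b2b6 has sign +1, contributing +[[[[[b1, b4], b3], b5], b2], b6]
  word b1b4b3b5b6b2 has sign -1, contributing -[[[[[b1, b4], b3], b5], b6], b2]
  word b1b4b3b6b2b5 has sign +1, contributing +[[[[[b1, b4], b3], b6], b2], b5]
  word b1b4b5b2b6b3 has sign -1, contributing -[[[[[b1, b4], b5], b2], b6], b3]
  word b1b4b5b6b2b3 has sign +1, contributing +[[[[[b1, b4], b5], b6], b2], b3]
  word b1b4b6b2b5b3 has sign -1, contributing -[[[[[b1, b4], b6], b2], b5], b3]

[[[[[b1, b4], b2], b6], b5], b3] - [[[[[b1, b4], b3], b2], b6], b5] + [[[[[b1, b4], b3], b5], b2], b6] - [[[[[b1, b4], b3], b5], b6], b2] + [[[[[b1, b4], b3], b6], b2], b5] - [[[[[b1, b4], b5], b2], b6], b3] + [[[[[b1, b4], b5], b6], b2], b3] - [[[[[b1, b4], b6], b2], b5], b3]


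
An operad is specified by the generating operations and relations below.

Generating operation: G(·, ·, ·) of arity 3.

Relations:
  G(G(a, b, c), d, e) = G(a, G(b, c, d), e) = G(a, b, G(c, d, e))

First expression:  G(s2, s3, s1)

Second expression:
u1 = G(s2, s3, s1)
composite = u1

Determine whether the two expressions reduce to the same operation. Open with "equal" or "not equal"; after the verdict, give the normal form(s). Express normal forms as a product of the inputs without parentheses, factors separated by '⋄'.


equal: each reduces to s2 ⋄ s3 ⋄ s1

The first composite normalizes to s2 ⋄ s3 ⋄ s1
The second composite normalizes to s2 ⋄ s3 ⋄ s1
One common form — equal.


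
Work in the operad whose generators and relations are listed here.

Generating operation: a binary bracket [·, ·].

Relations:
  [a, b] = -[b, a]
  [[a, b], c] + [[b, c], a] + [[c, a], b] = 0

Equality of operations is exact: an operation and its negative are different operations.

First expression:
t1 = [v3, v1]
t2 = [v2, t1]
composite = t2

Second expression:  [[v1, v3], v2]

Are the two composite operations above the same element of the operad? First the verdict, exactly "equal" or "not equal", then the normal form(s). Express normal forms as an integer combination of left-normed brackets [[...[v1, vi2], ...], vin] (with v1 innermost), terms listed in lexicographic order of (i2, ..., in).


Reducing the first expression gives [[v1, v3], v2]
Reducing the second expression gives [[v1, v3], v2]
The normal forms match — equal.

equal; the common form is [[v1, v3], v2]


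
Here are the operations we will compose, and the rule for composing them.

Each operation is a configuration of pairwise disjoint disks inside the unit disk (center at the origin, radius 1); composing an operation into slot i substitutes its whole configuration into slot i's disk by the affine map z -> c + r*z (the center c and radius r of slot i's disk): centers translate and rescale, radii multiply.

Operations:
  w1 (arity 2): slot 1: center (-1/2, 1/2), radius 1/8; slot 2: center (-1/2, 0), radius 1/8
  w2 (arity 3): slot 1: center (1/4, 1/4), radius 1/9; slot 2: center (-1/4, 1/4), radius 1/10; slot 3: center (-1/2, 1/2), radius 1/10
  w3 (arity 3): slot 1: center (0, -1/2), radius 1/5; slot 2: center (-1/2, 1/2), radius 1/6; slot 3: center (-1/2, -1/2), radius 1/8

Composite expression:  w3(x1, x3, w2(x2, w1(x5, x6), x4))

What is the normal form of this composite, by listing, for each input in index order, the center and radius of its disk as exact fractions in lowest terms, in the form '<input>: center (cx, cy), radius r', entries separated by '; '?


x1: center (0, -1/2), radius 1/5; x2: center (-15/32, -15/32), radius 1/72; x3: center (-1/2, 1/2), radius 1/6; x4: center (-9/16, -7/16), radius 1/80; x5: center (-43/80, -37/80), radius 1/640; x6: center (-43/80, -15/32), radius 1/640


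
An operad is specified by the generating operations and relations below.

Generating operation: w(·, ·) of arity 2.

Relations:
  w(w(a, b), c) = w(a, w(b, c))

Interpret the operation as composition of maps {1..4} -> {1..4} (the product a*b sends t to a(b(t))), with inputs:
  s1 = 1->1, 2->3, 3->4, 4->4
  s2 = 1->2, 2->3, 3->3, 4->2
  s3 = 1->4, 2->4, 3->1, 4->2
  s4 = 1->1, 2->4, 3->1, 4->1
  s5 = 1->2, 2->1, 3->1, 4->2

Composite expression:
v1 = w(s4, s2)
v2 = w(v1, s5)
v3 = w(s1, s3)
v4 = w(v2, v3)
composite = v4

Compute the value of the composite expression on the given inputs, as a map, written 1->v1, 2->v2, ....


1->1, 2->1, 3->1, 4->4

w(s4, s2) = 1->4, 2->1, 3->1, 4->4
w(w(s4, s2), s5) = 1->1, 2->4, 3->4, 4->1
w(s1, s3) = 1->4, 2->4, 3->1, 4->3
w(w(w(s4, s2), s5), w(s1, s3)) = 1->1, 2->1, 3->1, 4->4


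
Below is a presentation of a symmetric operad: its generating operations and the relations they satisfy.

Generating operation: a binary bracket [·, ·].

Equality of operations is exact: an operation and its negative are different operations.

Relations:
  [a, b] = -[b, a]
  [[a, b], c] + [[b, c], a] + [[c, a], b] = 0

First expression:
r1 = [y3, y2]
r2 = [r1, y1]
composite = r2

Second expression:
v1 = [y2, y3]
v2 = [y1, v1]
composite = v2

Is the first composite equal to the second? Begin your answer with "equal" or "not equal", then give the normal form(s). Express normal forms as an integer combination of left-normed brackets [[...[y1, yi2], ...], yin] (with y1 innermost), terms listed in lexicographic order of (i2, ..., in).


equal; both compose to [[y1, y2], y3] - [[y1, y3], y2]


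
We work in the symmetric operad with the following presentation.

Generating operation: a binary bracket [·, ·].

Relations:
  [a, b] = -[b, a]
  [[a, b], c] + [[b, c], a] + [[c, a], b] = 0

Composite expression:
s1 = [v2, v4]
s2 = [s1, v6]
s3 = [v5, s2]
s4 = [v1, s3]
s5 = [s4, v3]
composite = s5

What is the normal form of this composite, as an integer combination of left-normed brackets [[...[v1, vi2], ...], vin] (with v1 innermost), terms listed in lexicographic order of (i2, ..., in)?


-[[[[[v1, v2], v4], v6], v5], v3] + [[[[[v1, v4], v2], v6], v5], v3] + [[[[[v1, v5], v2], v4], v6], v3] - [[[[[v1, v5], v4], v2], v6], v3] - [[[[[v1, v5], v6], v2], v4], v3] + [[[[[v1, v5], v6], v4], v2], v3] + [[[[[v1, v6], v2], v4], v5], v3] - [[[[[v1, v6], v4], v2], v5], v3]

Left-normed coefficients sit on the v1-initial expansion words.
Composite bracket: [[v1, [v5, [[v2, v4], v6]]], v3]
Expanding via [a, b] = ab - ba: 32 signed words (2^5 = 32).
The v1-initial words carry the normal form:
  word v1v2v4v6v5v3 has sign -1, contributing -[[[[[v1, v2], v4], v6], v5], v3]
  word v1v4v2v6v5v3 has sign +1, contributing +[[[[[v1, v4], v2], v6], v5], v3]
  word v1v5v2v4v6v3 has sign +1, contributing +[[[[[v1, v5], v2], v4], v6], v3]
  word v1v5v4v2v6v3 has sign -1, contributing -[[[[[v1, v5], v4], v2], v6], v3]
  word v1v5v6v2v4v3 has sign -1, contributing -[[[[[v1, v5], v6], v2], v4], v3]
  word v1v5v6v4v2v3 has sign +1, contributing +[[[[[v1, v5], v6], v4], v2], v3]
  word v1v6v2v4v5v3 has sign +1, contributing +[[[[[v1, v6], v2], v4], v5], v3]
  word v1v6v4v2v5v3 has sign -1, contributing -[[[[[v1, v6], v4], v2], v5], v3]


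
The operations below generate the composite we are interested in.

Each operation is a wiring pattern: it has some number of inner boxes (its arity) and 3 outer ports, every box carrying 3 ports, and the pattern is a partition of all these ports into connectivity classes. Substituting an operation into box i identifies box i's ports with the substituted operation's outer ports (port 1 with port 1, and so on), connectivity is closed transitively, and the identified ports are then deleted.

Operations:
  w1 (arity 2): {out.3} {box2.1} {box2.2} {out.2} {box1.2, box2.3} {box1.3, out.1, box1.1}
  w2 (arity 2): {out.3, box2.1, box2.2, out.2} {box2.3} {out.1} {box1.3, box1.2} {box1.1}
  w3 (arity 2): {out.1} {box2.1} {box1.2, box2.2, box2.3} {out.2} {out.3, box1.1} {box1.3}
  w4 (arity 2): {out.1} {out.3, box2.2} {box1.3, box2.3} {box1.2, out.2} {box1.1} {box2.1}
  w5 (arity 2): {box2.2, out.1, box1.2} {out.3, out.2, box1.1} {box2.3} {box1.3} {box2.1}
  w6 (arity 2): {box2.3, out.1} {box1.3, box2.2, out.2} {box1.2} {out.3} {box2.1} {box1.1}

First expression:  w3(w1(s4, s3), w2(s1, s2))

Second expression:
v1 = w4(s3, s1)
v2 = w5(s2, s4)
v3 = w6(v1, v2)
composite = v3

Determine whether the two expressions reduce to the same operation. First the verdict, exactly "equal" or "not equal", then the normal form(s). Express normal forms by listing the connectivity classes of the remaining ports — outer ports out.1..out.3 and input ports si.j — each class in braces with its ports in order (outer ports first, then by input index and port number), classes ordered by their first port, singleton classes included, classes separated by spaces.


not equal; first: {out.1} {out.2} {out.3, s4.1, s4.3} {s1.1} {s1.2, s1.3} {s2.1, s2.2} {s2.3} {s3.1} {s3.2} {s3.3, s4.2}; second: {out.1, out.2, s1.2, s2.1} {out.3} {s1.1} {s1.3, s3.3} {s2.2, s4.2} {s2.3} {s3.1} {s3.2} {s4.1} {s4.3}

In normal form, the first expression is {out.1} {out.2} {out.3, s4.1, s4.3} {s1.1} {s1.2, s1.3} {s2.1, s2.2} {s2.3} {s3.1} {s3.2} {s3.3, s4.2}
In normal form, the second expression is {out.1, out.2, s1.2, s2.1} {out.3} {s1.1} {s1.3, s3.3} {s2.2, s4.2} {s2.3} {s3.1} {s3.2} {s4.1} {s4.3}
The forms do not match — not equal.


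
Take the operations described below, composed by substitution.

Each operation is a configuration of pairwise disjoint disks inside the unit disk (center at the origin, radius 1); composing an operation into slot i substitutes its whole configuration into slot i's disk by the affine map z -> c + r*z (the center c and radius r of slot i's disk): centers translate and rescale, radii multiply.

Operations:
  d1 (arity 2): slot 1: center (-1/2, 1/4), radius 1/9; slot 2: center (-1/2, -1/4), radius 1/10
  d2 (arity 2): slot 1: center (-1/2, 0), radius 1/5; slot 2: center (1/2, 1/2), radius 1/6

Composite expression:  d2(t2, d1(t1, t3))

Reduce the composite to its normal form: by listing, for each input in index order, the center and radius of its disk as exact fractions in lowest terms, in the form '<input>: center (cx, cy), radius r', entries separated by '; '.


t1: center (5/12, 13/24), radius 1/54; t2: center (-1/2, 0), radius 1/5; t3: center (5/12, 11/24), radius 1/60

Nesting under d2 composes maps z -> c + r*z down each t-path.
tracing t2 down its 1-map path: center (-1/2, 0), radius 1/5
tracing t1 down its 2-map path: center (5/12, 13/24), radius 1/54
tracing t3 down its 2-map path: center (5/12, 11/24), radius 1/60


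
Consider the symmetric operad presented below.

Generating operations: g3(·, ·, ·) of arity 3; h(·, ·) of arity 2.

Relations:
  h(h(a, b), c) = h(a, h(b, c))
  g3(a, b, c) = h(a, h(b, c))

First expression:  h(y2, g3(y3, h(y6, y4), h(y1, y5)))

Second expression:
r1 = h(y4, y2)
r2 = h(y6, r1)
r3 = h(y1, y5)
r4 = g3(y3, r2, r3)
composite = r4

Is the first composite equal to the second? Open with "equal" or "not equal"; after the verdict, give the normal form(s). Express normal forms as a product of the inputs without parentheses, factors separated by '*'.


not equal — first y2 * y3 * y6 * y4 * y1 * y5, second y3 * y6 * y4 * y2 * y1 * y5

The first expression, normalized: y2 * y3 * y6 * y4 * y1 * y5
The second expression, normalized: y3 * y6 * y4 * y2 * y1 * y5
No match — not equal.


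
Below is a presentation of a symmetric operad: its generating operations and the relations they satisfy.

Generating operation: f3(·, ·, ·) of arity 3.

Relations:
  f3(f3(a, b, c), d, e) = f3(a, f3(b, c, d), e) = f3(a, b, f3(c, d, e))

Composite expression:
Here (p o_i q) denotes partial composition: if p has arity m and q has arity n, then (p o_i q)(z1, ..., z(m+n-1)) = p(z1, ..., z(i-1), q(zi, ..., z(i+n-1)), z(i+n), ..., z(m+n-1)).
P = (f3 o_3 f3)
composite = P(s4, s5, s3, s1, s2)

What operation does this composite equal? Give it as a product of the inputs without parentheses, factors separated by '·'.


s4 · s5 · s3 · s1 · s2

Associativity of f3 dissolves the nesting; only the s-input order survives.
f3(s3, s1, s2) reduces to s3 · s1 · s2
f3(s4, s5, f3(s3, s1, s2)) reduces to s4 · s5 · s3 · s1 · s2


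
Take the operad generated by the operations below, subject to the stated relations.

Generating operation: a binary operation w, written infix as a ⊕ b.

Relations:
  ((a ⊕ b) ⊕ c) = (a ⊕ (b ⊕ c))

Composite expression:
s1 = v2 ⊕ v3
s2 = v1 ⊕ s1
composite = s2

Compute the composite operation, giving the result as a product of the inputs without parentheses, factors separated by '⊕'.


Every regrouping of w is equal, so read the v-inputs in written order.
(v2 ⊕ v3) reduces to v2 ⊕ v3
(v1 ⊕ (v2 ⊕ v3)) reduces to v1 ⊕ v2 ⊕ v3

v1 ⊕ v2 ⊕ v3


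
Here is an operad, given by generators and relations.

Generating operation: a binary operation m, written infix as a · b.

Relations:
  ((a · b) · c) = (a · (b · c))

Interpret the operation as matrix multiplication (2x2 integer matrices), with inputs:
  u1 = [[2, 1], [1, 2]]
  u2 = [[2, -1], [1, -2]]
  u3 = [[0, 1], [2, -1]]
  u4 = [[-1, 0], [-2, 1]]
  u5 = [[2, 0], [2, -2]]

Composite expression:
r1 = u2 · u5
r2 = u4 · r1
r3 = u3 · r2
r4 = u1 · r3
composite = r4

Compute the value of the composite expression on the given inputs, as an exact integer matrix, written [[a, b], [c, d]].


[[-10, -4], [-2, -8]]

(u2 · u5) = [[2, 2], [-2, 4]]
(u4 · (u2 · u5)) = [[-2, -2], [-6, 0]]
(u3 · (u4 · (u2 · u5))) = [[-6, 0], [2, -4]]
(u1 · (u3 · (u4 · (u2 · u5)))) = [[-10, -4], [-2, -8]]


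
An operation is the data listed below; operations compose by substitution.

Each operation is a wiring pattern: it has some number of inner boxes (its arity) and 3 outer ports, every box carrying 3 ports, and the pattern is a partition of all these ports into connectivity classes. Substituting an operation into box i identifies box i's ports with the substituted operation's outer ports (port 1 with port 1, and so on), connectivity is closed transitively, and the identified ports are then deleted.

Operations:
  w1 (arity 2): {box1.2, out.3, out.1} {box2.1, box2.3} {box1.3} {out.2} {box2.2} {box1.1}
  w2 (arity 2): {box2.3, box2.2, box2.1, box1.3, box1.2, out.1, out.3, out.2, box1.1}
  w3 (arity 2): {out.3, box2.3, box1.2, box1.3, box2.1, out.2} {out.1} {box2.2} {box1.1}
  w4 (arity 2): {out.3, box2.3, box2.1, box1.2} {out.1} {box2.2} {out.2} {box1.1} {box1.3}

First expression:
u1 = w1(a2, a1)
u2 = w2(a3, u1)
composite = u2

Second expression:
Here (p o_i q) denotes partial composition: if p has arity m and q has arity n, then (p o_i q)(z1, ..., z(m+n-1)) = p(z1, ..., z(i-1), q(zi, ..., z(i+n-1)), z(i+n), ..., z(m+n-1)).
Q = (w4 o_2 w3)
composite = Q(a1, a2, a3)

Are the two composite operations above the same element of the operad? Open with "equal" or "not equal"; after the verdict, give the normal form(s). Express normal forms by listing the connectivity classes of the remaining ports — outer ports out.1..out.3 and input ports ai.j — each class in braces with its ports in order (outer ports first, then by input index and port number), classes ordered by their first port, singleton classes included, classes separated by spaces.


not equal — first {out.1, out.2, out.3, a2.2, a3.1, a3.2, a3.3} {a1.1, a1.3} {a1.2} {a2.1} {a2.3}, second {out.1} {out.2} {out.3, a1.2, a2.2, a2.3, a3.1, a3.3} {a1.1} {a1.3} {a2.1} {a3.2}

In normal form, the first expression is {out.1, out.2, out.3, a2.2, a3.1, a3.2, a3.3} {a1.1, a1.3} {a1.2} {a2.1} {a2.3}
In normal form, the second expression is {out.1} {out.2} {out.3, a1.2, a2.2, a2.3, a3.1, a3.3} {a1.1} {a1.3} {a2.1} {a3.2}
The forms do not match — not equal.


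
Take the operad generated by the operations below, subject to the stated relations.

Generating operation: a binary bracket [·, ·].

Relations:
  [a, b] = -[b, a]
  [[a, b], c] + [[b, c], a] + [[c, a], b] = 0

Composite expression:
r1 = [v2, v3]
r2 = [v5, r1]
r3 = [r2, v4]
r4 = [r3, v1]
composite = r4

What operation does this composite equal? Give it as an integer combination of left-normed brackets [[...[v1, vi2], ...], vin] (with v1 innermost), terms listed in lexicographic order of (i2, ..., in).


[[[[v1, v2], v3], v5], v4] - [[[[v1, v3], v2], v5], v4] - [[[[v1, v4], v2], v3], v5] + [[[[v1, v4], v3], v2], v5] + [[[[v1, v4], v5], v2], v3] - [[[[v1, v4], v5], v3], v2] - [[[[v1, v5], v2], v3], v4] + [[[[v1, v5], v3], v2], v4]

Skip Jacobi rewriting: expand, keep v1-initial words, read off terms.
Composite bracket: [[[v5, [v2, v3]], v4], v1]
Under [a, b] = ab - ba we get 16 signed associative words (2^4 = 16).
Words beginning with v1 determine it all:
  v1v2v3v5v4 appears with sign +1, giving the term +[[[[v1, v2], v3], v5], v4]
  v1v3v2v5v4 appears with sign -1, giving the term -[[[[v1, v3], v2], v5], v4]
  v1v4v2v3v5 appears with sign -1, giving the term -[[[[v1, v4], v2], v3], v5]
  v1v4v3v2v5 appears with sign +1, giving the term +[[[[v1, v4], v3], v2], v5]
  v1v4v5v2v3 appears with sign +1, giving the term +[[[[v1, v4], v5], v2], v3]
  v1v4v5v3v2 appears with sign -1, giving the term -[[[[v1, v4], v5], v3], v2]
  v1v5v2v3v4 appears with sign -1, giving the term -[[[[v1, v5], v2], v3], v4]
  v1v5v3v2v4 appears with sign +1, giving the term +[[[[v1, v5], v3], v2], v4]
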